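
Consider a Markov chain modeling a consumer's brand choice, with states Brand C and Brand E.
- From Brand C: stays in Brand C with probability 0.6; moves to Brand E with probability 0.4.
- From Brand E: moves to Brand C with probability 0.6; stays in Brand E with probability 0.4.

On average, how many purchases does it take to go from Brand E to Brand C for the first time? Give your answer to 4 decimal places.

Let t(s) be the expected number of purchases to first reach Brand C from state s, with t(Brand C) = 0. Conditioning on the first purchase:
t(Brand E) = 1 + 0.4·t(Brand E)
Solving: t(Brand E) = 1.6667.
Expected purchases from Brand E to Brand C: 1.6667.

1.6667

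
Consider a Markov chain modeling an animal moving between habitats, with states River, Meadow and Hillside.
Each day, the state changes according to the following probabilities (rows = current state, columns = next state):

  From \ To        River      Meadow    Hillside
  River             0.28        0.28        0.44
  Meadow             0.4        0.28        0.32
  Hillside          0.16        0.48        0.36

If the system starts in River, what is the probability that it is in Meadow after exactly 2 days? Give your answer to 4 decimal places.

Sum over the intermediate state after 1 day:
P = P(River→River)·P(River→Meadow) + P(River→Meadow)·P(Meadow→Meadow) + P(River→Hillside)·P(Hillside→Meadow)
  = 0.28×0.28 + 0.28×0.28 + 0.44×0.48
  = 0.0784 + 0.0784 + 0.2112 = 0.3680

0.3680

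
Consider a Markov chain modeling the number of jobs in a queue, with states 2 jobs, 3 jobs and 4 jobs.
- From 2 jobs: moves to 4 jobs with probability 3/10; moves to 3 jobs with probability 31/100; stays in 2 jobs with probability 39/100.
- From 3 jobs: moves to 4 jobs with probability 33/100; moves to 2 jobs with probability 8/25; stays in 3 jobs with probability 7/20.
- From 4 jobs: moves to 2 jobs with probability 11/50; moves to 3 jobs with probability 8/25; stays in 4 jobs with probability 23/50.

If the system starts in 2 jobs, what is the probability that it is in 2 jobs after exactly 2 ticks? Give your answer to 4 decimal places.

0.3173

Sum over the intermediate state after 1 tick:
P = P(2 jobs→2 jobs)·P(2 jobs→2 jobs) + P(2 jobs→3 jobs)·P(3 jobs→2 jobs) + P(2 jobs→4 jobs)·P(4 jobs→2 jobs)
  = 0.39×0.39 + 0.31×0.32 + 0.3×0.22
  = 0.1521 + 0.0992 + 0.0660 = 0.3173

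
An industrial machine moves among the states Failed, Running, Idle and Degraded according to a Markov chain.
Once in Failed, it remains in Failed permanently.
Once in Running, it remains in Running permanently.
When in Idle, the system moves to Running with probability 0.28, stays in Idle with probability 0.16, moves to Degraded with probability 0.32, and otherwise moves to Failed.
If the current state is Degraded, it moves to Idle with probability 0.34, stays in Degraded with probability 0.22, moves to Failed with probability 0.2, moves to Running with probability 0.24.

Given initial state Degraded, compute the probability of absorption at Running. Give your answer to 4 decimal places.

0.5432

Let h(s) be the probability of absorption at Running starting from transient state s. Then h(Running) = 1 and h(Failed) = 0. By first-step analysis:
h(Idle) = 0.24·0 + 0.28·1 + 0.16·h(Idle) + 0.32·h(Degraded)
h(Degraded) = 0.2·0 + 0.24·1 + 0.34·h(Idle) + 0.22·h(Degraded)
Solving: h(Idle) = 0.5403, h(Degraded) = 0.5432.
Starting from Degraded, the probability is 0.5432.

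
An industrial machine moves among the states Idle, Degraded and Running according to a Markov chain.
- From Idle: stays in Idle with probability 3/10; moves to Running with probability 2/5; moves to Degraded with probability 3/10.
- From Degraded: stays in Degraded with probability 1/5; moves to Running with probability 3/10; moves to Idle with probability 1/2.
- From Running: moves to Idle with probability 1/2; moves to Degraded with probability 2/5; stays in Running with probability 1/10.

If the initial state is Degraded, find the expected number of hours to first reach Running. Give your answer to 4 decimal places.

2.9268

Let t(s) be the expected number of hours to first reach Running from state s, with t(Running) = 0. Conditioning on the first hour:
t(Idle) = 1 + 0.3·t(Idle) + 0.3·t(Degraded)
t(Degraded) = 1 + 0.5·t(Idle) + 0.2·t(Degraded)
Solving: t(Idle) = 2.6829, t(Degraded) = 2.9268.
Expected hours from Degraded to Running: 2.9268.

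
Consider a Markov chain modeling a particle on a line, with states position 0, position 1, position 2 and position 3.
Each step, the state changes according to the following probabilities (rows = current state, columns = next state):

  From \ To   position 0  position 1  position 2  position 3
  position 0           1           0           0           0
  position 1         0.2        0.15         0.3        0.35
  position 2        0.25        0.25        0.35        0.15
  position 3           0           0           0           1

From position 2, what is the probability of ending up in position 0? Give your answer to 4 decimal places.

0.5497

Let h(s) be the probability of absorption at position 0 starting from transient state s. Then h(position 0) = 1 and h(position 3) = 0. By first-step analysis:
h(position 1) = 0.2·1 + 0.15·h(position 1) + 0.3·h(position 2) + 0.35·0
h(position 2) = 0.25·1 + 0.25·h(position 1) + 0.35·h(position 2) + 0.15·0
Solving: h(position 1) = 0.4293, h(position 2) = 0.5497.
Starting from position 2, the probability is 0.5497.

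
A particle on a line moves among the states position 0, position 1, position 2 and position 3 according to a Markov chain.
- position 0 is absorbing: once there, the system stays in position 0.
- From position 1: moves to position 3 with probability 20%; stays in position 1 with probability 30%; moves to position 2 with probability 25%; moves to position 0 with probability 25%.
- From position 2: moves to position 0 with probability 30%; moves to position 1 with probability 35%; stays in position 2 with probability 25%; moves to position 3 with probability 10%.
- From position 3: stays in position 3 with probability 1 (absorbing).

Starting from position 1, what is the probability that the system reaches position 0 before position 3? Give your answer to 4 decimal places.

0.6000

Let h(s) be the probability of absorption at position 0 starting from transient state s. Then h(position 0) = 1 and h(position 3) = 0. By first-step analysis:
h(position 1) = 0.25·1 + 0.3·h(position 1) + 0.25·h(position 2) + 0.2·0
h(position 2) = 0.3·1 + 0.35·h(position 1) + 0.25·h(position 2) + 0.1·0
Solving: h(position 1) = 0.6000, h(position 2) = 0.6800.
Starting from position 1, the probability is 0.6000.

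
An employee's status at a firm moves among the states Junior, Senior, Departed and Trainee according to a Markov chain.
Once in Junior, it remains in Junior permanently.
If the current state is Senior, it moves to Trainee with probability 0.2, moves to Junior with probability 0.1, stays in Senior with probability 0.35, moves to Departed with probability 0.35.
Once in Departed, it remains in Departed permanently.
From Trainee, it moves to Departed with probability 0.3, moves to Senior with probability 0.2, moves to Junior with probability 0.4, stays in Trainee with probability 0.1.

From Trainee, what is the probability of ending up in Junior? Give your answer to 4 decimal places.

0.5138

Let h(s) be the probability of absorption at Junior starting from transient state s. Then h(Junior) = 1 and h(Departed) = 0. By first-step analysis:
h(Senior) = 0.1·1 + 0.35·h(Senior) + 0.35·0 + 0.2·h(Trainee)
h(Trainee) = 0.4·1 + 0.2·h(Senior) + 0.3·0 + 0.1·h(Trainee)
Solving: h(Senior) = 0.3119, h(Trainee) = 0.5138.
Starting from Trainee, the probability is 0.5138.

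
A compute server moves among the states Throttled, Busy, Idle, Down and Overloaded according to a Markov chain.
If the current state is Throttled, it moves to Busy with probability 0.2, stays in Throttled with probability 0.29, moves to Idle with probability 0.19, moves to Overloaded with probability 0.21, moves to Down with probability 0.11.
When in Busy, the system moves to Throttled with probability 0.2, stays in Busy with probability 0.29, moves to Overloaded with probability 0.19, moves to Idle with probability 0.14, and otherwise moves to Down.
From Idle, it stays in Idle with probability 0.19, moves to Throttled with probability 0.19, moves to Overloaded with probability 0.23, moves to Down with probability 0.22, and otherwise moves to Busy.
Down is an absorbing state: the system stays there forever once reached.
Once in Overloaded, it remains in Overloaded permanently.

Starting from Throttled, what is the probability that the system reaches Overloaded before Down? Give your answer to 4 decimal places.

0.5913

Let h(s) be the probability of absorption at Overloaded starting from transient state s. Then h(Overloaded) = 1 and h(Down) = 0. By first-step analysis:
h(Throttled) = 0.29·h(Throttled) + 0.2·h(Busy) + 0.19·h(Idle) + 0.11·0 + 0.21·1
h(Busy) = 0.2·h(Throttled) + 0.29·h(Busy) + 0.14·h(Idle) + 0.18·0 + 0.19·1
h(Idle) = 0.19·h(Throttled) + 0.17·h(Busy) + 0.19·h(Idle) + 0.22·0 + 0.23·1
Solving: h(Throttled) = 0.5913, h(Busy) = 0.5398, h(Idle) = 0.5359.
Starting from Throttled, the probability is 0.5913.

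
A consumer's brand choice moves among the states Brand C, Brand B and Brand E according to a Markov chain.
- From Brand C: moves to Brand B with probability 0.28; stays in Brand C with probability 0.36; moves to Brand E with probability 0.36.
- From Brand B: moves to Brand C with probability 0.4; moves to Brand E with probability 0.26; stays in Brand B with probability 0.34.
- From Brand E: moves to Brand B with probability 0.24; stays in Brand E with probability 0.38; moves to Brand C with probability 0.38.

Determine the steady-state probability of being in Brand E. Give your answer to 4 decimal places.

Let the stationary distribution be π with π = πP and π_1 + π_2 + π_3 = 1.
π_1 = 0.36·π_1 + 0.4·π_2 + 0.38·π_3
π_2 = 0.28·π_1 + 0.34·π_2 + 0.24·π_3
Solving with the normalization constraint gives π = (0.3781, 0.2835, 0.3384).
So the stationary probability of Brand E is 0.3384.

0.3384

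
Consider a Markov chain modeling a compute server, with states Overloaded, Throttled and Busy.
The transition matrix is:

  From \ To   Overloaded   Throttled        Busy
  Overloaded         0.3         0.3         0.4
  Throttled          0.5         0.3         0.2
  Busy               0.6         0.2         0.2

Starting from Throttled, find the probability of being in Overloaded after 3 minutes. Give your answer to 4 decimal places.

0.4460

Propagate the distribution vector 3 minutes from Throttled.
After 0 minutes: (0.0000, 1.0000, 0.0000)
After 1 minute: (0.5000, 0.3000, 0.2000)
After 2 minutes: (0.4200, 0.2800, 0.3000)
After 3 minutes: (0.4460, 0.2700, 0.2840)
P(in Overloaded after 3 minutes) = 0.4460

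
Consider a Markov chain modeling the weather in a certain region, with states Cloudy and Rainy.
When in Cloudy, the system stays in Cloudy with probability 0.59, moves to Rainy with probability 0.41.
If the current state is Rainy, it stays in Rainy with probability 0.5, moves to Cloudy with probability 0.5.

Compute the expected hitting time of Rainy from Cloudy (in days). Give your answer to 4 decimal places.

2.4390

Let t(s) be the expected number of days to first reach Rainy from state s, with t(Rainy) = 0. Conditioning on the first day:
t(Cloudy) = 1 + 0.59·t(Cloudy)
Solving: t(Cloudy) = 2.4390.
Expected days from Cloudy to Rainy: 2.4390.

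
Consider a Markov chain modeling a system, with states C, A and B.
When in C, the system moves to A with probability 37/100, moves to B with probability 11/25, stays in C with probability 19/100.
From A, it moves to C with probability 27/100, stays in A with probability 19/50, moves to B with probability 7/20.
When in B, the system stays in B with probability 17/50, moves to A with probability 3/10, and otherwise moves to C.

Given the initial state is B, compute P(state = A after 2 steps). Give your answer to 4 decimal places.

Sum over the intermediate state after 1 step:
P = P(B→C)·P(C→A) + P(B→A)·P(A→A) + P(B→B)·P(B→A)
  = 0.36×0.37 + 0.3×0.38 + 0.34×0.3
  = 0.1332 + 0.1140 + 0.1020 = 0.3492

0.3492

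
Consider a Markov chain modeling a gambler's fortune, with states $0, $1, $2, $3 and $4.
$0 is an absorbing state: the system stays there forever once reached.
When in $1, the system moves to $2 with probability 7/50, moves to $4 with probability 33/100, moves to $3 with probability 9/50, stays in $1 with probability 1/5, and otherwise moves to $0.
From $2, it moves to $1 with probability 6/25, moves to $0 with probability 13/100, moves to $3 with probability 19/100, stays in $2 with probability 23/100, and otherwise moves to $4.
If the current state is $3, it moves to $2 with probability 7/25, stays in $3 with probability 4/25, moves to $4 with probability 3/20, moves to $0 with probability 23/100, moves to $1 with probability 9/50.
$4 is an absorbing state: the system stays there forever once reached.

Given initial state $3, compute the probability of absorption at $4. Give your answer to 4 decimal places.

0.5128

Let h(s) be the probability of absorption at $4 starting from transient state s. Then h($4) = 1 and h($0) = 0. By first-step analysis:
h($1) = 0.15·0 + 0.2·h($1) + 0.14·h($2) + 0.18·h($3) + 0.33·1
h($2) = 0.13·0 + 0.24·h($1) + 0.23·h($2) + 0.19·h($3) + 0.21·1
h($3) = 0.23·0 + 0.18·h($1) + 0.28·h($2) + 0.16·h($3) + 0.15·1
Solving: h($1) = 0.6322, h($2) = 0.5963, h($3) = 0.5128.
Starting from $3, the probability is 0.5128.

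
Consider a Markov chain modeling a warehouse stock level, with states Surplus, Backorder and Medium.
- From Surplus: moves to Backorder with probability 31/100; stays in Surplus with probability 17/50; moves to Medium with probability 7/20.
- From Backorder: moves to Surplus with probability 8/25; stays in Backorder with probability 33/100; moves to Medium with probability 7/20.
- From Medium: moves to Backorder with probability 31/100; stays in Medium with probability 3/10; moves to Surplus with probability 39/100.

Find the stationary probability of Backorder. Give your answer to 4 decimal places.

Let the stationary distribution be π with π = πP and π_1 + π_2 + π_3 = 1.
π_1 = 0.34·π_1 + 0.32·π_2 + 0.39·π_3
π_2 = 0.31·π_1 + 0.33·π_2 + 0.31·π_3
Solving with the normalization constraint gives π = (0.3503, 0.3163, 0.3333).
So the stationary probability of Backorder is 0.3163.

0.3163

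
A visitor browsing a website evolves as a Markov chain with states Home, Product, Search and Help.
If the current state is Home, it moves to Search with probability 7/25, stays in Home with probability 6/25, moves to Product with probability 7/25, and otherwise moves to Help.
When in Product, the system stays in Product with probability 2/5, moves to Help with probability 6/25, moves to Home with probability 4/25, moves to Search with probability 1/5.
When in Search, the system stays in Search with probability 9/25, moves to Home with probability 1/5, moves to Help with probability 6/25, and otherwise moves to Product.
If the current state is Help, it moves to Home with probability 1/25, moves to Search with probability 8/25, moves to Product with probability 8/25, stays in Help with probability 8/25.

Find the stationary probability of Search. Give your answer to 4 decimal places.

0.2890

Let the stationary distribution be π with π = πP and π_1 + π_2 + π_3 + π_4 = 1.
π_1 = 0.24·π_1 + 0.16·π_2 + 0.2·π_3 + 0.04·π_4
π_2 = 0.28·π_1 + 0.4·π_2 + 0.2·π_3 + 0.32·π_4
π_3 = 0.28·π_1 + 0.2·π_2 + 0.36·π_3 + 0.32·π_4
Solving with the normalization constraint gives π = (0.1533, 0.3035, 0.2890, 0.2542).
So the stationary probability of Search is 0.2890.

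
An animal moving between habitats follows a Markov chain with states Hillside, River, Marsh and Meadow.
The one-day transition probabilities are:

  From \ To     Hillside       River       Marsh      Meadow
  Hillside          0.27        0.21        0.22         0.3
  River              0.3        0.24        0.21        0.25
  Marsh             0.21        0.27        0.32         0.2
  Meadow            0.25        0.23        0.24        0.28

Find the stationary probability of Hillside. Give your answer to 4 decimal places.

Let the stationary distribution be π with π = πP and π_1 + π_2 + π_3 + π_4 = 1.
π_1 = 0.27·π_1 + 0.3·π_2 + 0.21·π_3 + 0.25·π_4
π_2 = 0.21·π_1 + 0.24·π_2 + 0.27·π_3 + 0.23·π_4
π_3 = 0.22·π_1 + 0.21·π_2 + 0.32·π_3 + 0.24·π_4
Solving with the normalization constraint gives π = (0.2571, 0.2371, 0.2475, 0.2582).
So the stationary probability of Hillside is 0.2571.

0.2571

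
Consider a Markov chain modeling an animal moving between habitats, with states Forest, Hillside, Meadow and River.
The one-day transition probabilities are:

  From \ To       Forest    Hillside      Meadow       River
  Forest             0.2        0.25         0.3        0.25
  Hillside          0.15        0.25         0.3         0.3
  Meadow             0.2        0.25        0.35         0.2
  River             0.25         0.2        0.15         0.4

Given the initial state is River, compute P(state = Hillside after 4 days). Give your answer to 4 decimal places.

Propagate the distribution vector 4 days from River.
After 0 days: (0.0000, 0.0000, 0.0000, 1.0000)
After 1 day: (0.2500, 0.2000, 0.1500, 0.4000)
After 2 days: (0.2100, 0.2300, 0.2475, 0.3125)
After 3 days: (0.2041, 0.2344, 0.2655, 0.2960)
After 4 days: (0.2031, 0.2352, 0.2689, 0.2928)
P(in Hillside after 4 days) = 0.2352

0.2352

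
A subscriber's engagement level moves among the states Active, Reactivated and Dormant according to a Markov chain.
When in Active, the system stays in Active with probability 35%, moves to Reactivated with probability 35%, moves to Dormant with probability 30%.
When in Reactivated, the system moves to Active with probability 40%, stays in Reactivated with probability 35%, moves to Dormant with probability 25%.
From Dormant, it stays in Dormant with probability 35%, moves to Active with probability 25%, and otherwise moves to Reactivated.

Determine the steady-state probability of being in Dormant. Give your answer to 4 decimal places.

0.2966

Let the stationary distribution be π with π = πP and π_1 + π_2 + π_3 = 1.
π_1 = 0.35·π_1 + 0.4·π_2 + 0.25·π_3
π_2 = 0.35·π_1 + 0.35·π_2 + 0.4·π_3
Solving with the normalization constraint gives π = (0.3386, 0.3648, 0.2966).
So the stationary probability of Dormant is 0.2966.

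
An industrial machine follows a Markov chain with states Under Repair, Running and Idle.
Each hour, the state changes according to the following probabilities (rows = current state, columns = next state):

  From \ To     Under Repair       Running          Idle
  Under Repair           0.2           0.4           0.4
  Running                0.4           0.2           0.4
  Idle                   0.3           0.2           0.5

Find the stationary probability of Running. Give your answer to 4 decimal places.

0.2593

Let the stationary distribution be π with π = πP and π_1 + π_2 + π_3 = 1.
π_1 = 0.2·π_1 + 0.4·π_2 + 0.3·π_3
π_2 = 0.4·π_1 + 0.2·π_2 + 0.2·π_3
Solving with the normalization constraint gives π = (0.2963, 0.2593, 0.4444).
So the stationary probability of Running is 0.2593.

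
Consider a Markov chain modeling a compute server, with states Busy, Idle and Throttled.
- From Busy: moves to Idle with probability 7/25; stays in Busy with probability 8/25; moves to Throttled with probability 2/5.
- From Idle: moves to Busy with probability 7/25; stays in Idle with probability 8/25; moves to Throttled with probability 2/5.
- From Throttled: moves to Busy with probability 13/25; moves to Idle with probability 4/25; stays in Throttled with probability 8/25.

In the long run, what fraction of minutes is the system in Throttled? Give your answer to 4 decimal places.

0.3704

Let the stationary distribution be π with π = πP and π_1 + π_2 + π_3 = 1.
π_1 = 0.32·π_1 + 0.28·π_2 + 0.52·π_3
π_2 = 0.28·π_1 + 0.32·π_2 + 0.16·π_3
Solving with the normalization constraint gives π = (0.3843, 0.2454, 0.3704).
So the stationary probability of Throttled is 0.3704.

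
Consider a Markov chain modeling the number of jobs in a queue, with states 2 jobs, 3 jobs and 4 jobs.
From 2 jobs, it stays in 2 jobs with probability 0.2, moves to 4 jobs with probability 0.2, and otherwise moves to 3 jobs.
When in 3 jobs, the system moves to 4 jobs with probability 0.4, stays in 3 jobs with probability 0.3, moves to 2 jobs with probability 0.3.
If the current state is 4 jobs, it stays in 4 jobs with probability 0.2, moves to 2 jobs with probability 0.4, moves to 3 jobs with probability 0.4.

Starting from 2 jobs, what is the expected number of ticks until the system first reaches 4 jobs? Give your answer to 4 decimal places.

3.4211

Let t(s) be the expected number of ticks to first reach 4 jobs from state s, with t(4 jobs) = 0. Conditioning on the first tick:
t(2 jobs) = 1 + 0.2·t(2 jobs) + 0.6·t(3 jobs)
t(3 jobs) = 1 + 0.3·t(2 jobs) + 0.3·t(3 jobs)
Solving: t(2 jobs) = 3.4211, t(3 jobs) = 2.8947.
Expected ticks from 2 jobs to 4 jobs: 3.4211.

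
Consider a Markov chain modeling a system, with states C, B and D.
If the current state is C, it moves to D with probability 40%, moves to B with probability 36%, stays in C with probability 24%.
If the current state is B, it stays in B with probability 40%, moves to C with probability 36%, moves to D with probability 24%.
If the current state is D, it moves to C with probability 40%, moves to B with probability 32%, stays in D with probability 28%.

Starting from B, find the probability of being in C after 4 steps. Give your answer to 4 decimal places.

0.3322

Propagate the distribution vector 4 steps from B.
After 0 steps: (0.0000, 1.0000, 0.0000)
After 1 step: (0.3600, 0.4000, 0.2400)
After 2 steps: (0.3264, 0.3664, 0.3072)
After 3 steps: (0.3331, 0.3624, 0.3045)
After 4 steps: (0.3322, 0.3623, 0.3055)
P(in C after 4 steps) = 0.3322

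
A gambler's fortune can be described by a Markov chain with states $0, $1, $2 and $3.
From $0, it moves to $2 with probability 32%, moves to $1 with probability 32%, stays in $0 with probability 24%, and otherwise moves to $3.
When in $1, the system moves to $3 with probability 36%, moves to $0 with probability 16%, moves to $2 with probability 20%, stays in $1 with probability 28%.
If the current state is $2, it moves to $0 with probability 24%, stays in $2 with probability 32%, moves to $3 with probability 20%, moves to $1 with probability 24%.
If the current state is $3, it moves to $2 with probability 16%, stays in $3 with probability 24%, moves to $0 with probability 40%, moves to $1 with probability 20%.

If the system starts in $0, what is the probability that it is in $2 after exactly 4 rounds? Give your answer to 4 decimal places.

Propagate the distribution vector 4 rounds from $0.
After 0 rounds: (1.0000, 0.0000, 0.0000, 0.0000)
After 1 round: (0.2400, 0.3200, 0.3200, 0.1200)
After 2 rounds: (0.2336, 0.2672, 0.2624, 0.2368)
After 3 rounds: (0.2565, 0.2599, 0.2500, 0.2335)
After 4 rounds: (0.2566, 0.2616, 0.2514, 0.2304)
P(in $2 after 4 rounds) = 0.2514

0.2514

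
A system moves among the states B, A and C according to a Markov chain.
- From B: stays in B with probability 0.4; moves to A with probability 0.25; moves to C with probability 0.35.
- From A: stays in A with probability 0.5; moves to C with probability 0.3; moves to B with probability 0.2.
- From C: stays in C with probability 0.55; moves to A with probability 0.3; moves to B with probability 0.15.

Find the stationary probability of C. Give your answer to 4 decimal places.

0.4149

Let the stationary distribution be π with π = πP and π_1 + π_2 + π_3 = 1.
π_1 = 0.4·π_1 + 0.2·π_2 + 0.15·π_3
π_2 = 0.25·π_1 + 0.5·π_2 + 0.3·π_3
Solving with the normalization constraint gives π = (0.2241, 0.3610, 0.4149).
So the stationary probability of C is 0.4149.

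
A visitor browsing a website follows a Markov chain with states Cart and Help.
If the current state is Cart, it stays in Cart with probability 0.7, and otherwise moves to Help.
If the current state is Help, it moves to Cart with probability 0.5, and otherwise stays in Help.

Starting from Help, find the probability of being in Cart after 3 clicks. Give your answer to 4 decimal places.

0.6200

Propagate the distribution vector 3 clicks from Help.
After 0 clicks: (0.0000, 1.0000)
After 1 click: (0.5000, 0.5000)
After 2 clicks: (0.6000, 0.4000)
After 3 clicks: (0.6200, 0.3800)
P(in Cart after 3 clicks) = 0.6200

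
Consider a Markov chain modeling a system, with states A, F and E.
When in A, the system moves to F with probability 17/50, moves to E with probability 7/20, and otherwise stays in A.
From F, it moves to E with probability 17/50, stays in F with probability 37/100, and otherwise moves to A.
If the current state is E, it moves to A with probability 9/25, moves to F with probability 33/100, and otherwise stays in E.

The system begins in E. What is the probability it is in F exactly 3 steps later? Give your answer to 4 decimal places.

Propagate the distribution vector 3 steps from E.
After 0 steps: (0.0000, 0.0000, 1.0000)
After 1 step: (0.3600, 0.3300, 0.3100)
After 2 steps: (0.3189, 0.3468, 0.3343)
After 3 steps: (0.3198, 0.3471, 0.3332)
P(in F after 3 steps) = 0.3471

0.3471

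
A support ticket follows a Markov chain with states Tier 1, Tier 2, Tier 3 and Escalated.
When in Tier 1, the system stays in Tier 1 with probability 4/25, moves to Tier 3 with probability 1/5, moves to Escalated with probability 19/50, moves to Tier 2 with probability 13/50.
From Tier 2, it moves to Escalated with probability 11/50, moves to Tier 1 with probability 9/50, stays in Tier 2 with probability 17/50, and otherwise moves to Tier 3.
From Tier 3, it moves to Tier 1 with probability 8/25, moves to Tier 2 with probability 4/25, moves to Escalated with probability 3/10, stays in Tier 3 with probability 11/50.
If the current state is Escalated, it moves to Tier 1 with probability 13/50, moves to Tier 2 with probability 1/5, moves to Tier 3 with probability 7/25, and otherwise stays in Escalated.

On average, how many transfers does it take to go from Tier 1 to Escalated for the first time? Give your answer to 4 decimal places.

3.1151

Let t(s) be the expected number of transfers to first reach Escalated from state s, with t(Escalated) = 0. Conditioning on the first transfer:
t(Tier 1) = 1 + 0.16·t(Tier 1) + 0.26·t(Tier 2) + 0.2·t(Tier 3)
t(Tier 2) = 1 + 0.18·t(Tier 1) + 0.34·t(Tier 2) + 0.26·t(Tier 3)
t(Tier 3) = 1 + 0.32·t(Tier 1) + 0.16·t(Tier 2) + 0.22·t(Tier 3)
Solving: t(Tier 1) = 3.1151, t(Tier 2) = 3.6698, t(Tier 3) = 3.3128.
Expected transfers from Tier 1 to Escalated: 3.1151.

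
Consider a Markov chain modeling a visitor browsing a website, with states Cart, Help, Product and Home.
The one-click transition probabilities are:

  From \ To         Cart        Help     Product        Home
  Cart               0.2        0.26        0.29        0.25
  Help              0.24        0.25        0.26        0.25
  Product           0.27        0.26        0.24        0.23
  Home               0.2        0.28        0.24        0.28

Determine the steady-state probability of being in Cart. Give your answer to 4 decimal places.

0.2285

Let the stationary distribution be π with π = πP and π_1 + π_2 + π_3 + π_4 = 1.
π_1 = 0.2·π_1 + 0.24·π_2 + 0.27·π_3 + 0.2·π_4
π_2 = 0.26·π_1 + 0.25·π_2 + 0.26·π_3 + 0.28·π_4
π_3 = 0.29·π_1 + 0.26·π_2 + 0.24·π_3 + 0.24·π_4
Solving with the normalization constraint gives π = (0.2285, 0.2624, 0.2567, 0.2524).
So the stationary probability of Cart is 0.2285.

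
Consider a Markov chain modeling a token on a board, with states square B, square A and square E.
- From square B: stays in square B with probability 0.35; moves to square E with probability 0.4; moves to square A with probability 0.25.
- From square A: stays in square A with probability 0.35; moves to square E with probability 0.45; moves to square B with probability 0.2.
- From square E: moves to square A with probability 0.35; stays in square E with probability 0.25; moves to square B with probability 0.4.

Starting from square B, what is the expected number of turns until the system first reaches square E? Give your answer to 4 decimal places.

Let t(s) be the expected number of turns to first reach square E from state s, with t(square E) = 0. Conditioning on the first turn:
t(square B) = 1 + 0.35·t(square B) + 0.25·t(square A)
t(square A) = 1 + 0.2·t(square B) + 0.35·t(square A)
Solving: t(square B) = 2.4161, t(square A) = 2.2819.
Expected turns from square B to square E: 2.4161.

2.4161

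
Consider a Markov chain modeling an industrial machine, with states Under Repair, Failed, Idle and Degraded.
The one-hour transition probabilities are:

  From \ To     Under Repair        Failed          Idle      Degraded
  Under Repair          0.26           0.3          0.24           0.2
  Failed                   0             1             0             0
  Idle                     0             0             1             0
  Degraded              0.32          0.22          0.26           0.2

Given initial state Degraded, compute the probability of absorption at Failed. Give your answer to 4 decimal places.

Let h(s) be the probability of absorption at Failed starting from transient state s. Then h(Failed) = 1 and h(Idle) = 0. By first-step analysis:
h(Under Repair) = 0.26·h(Under Repair) + 0.3·1 + 0.24·0 + 0.2·h(Degraded)
h(Degraded) = 0.32·h(Under Repair) + 0.22·1 + 0.26·0 + 0.2·h(Degraded)
Solving: h(Under Repair) = 0.5379, h(Degraded) = 0.4902.
Starting from Degraded, the probability is 0.4902.

0.4902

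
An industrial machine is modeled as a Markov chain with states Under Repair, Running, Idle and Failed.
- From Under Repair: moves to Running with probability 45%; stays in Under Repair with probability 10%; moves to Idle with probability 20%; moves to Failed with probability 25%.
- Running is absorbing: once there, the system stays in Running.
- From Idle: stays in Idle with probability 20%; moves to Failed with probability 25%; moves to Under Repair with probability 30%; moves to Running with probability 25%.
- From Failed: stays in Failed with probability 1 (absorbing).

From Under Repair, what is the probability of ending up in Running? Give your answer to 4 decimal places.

0.6212

Let h(s) be the probability of absorption at Running starting from transient state s. Then h(Running) = 1 and h(Failed) = 0. By first-step analysis:
h(Under Repair) = 0.1·h(Under Repair) + 0.45·1 + 0.2·h(Idle) + 0.25·0
h(Idle) = 0.3·h(Under Repair) + 0.25·1 + 0.2·h(Idle) + 0.25·0
Solving: h(Under Repair) = 0.6212, h(Idle) = 0.5455.
Starting from Under Repair, the probability is 0.6212.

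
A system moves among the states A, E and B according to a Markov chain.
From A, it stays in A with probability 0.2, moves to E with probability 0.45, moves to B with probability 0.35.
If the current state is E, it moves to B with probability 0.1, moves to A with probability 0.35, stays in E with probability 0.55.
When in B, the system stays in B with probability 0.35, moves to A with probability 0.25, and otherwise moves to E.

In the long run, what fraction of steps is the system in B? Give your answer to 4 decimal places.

0.2282

Let the stationary distribution be π with π = πP and π_1 + π_2 + π_3 = 1.
π_1 = 0.2·π_1 + 0.35·π_2 + 0.25·π_3
π_2 = 0.45·π_1 + 0.55·π_2 + 0.4·π_3
Solving with the normalization constraint gives π = (0.2845, 0.4873, 0.2282).
So the stationary probability of B is 0.2282.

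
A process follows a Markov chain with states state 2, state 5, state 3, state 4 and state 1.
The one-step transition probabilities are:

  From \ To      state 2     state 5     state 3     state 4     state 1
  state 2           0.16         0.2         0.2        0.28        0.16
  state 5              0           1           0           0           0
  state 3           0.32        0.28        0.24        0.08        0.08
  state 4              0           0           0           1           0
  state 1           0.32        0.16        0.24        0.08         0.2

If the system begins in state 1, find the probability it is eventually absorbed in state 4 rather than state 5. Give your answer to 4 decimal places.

0.4051

Let h(s) be the probability of absorption at state 4 starting from transient state s. Then h(state 4) = 1 and h(state 5) = 0. By first-step analysis:
h(state 2) = 0.16·h(state 2) + 0.2·0 + 0.2·h(state 3) + 0.28·1 + 0.16·h(state 1)
h(state 3) = 0.32·h(state 2) + 0.28·0 + 0.24·h(state 3) + 0.08·1 + 0.08·h(state 1)
h(state 1) = 0.32·h(state 2) + 0.16·0 + 0.24·h(state 3) + 0.08·1 + 0.2·h(state 1)
Solving: h(state 2) = 0.4954, h(state 3) = 0.3565, h(state 1) = 0.4051.
Starting from state 1, the probability is 0.4051.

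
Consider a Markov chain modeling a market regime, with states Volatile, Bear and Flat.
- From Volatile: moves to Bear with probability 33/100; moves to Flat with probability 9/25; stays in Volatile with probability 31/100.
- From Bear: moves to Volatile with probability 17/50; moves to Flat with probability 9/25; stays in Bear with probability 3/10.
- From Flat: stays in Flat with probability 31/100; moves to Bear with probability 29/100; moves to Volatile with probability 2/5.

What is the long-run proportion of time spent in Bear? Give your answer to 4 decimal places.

0.3071

Let the stationary distribution be π with π = πP and π_1 + π_2 + π_3 = 1.
π_1 = 0.31·π_1 + 0.34·π_2 + 0.4·π_3
π_2 = 0.33·π_1 + 0.3·π_2 + 0.29·π_3
Solving with the normalization constraint gives π = (0.3501, 0.3071, 0.3429).
So the stationary probability of Bear is 0.3071.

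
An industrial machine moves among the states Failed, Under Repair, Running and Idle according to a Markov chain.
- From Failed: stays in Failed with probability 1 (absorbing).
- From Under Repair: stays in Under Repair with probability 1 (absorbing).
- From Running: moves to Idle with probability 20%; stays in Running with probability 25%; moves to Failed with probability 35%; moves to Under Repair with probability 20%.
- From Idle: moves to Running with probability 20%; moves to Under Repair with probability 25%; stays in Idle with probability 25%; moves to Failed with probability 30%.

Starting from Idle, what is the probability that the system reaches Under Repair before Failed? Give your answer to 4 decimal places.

Let h(s) be the probability of absorption at Under Repair starting from transient state s. Then h(Under Repair) = 1 and h(Failed) = 0. By first-step analysis:
h(Running) = 0.35·0 + 0.2·1 + 0.25·h(Running) + 0.2·h(Idle)
h(Idle) = 0.3·0 + 0.25·1 + 0.2·h(Running) + 0.25·h(Idle)
Solving: h(Running) = 0.3828, h(Idle) = 0.4354.
Starting from Idle, the probability is 0.4354.

0.4354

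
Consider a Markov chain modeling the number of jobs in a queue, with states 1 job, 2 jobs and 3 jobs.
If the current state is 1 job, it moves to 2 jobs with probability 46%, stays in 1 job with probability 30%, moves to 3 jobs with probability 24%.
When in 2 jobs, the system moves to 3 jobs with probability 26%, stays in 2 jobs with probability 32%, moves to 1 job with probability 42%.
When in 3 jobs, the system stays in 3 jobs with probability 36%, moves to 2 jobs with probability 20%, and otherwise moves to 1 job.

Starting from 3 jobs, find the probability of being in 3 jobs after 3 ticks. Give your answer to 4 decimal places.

0.2812

Propagate the distribution vector 3 ticks from 3 jobs.
After 0 ticks: (0.0000, 0.0000, 1.0000)
After 1 tick: (0.4400, 0.2000, 0.3600)
After 2 ticks: (0.3744, 0.3384, 0.2872)
After 3 ticks: (0.3808, 0.3380, 0.2812)
P(in 3 jobs after 3 ticks) = 0.2812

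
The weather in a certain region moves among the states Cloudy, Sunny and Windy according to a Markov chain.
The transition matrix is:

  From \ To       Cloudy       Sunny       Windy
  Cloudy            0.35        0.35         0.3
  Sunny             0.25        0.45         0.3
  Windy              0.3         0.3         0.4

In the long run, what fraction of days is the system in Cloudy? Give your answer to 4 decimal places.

Let the stationary distribution be π with π = πP and π_1 + π_2 + π_3 = 1.
π_1 = 0.35·π_1 + 0.25·π_2 + 0.3·π_3
π_2 = 0.35·π_1 + 0.45·π_2 + 0.3·π_3
Solving with the normalization constraint gives π = (0.2963, 0.3704, 0.3333).
So the stationary probability of Cloudy is 0.2963.

0.2963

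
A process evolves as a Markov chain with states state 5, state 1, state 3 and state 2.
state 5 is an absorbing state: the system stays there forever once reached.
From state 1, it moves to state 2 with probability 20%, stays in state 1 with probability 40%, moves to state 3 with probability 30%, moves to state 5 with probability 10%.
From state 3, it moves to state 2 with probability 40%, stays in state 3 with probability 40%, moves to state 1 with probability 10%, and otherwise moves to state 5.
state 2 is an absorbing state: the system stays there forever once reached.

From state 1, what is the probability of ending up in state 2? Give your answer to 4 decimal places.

0.7273

Let h(s) be the probability of absorption at state 2 starting from transient state s. Then h(state 2) = 1 and h(state 5) = 0. By first-step analysis:
h(state 1) = 0.1·0 + 0.4·h(state 1) + 0.3·h(state 3) + 0.2·1
h(state 3) = 0.1·0 + 0.1·h(state 1) + 0.4·h(state 3) + 0.4·1
Solving: h(state 1) = 0.7273, h(state 3) = 0.7879.
Starting from state 1, the probability is 0.7273.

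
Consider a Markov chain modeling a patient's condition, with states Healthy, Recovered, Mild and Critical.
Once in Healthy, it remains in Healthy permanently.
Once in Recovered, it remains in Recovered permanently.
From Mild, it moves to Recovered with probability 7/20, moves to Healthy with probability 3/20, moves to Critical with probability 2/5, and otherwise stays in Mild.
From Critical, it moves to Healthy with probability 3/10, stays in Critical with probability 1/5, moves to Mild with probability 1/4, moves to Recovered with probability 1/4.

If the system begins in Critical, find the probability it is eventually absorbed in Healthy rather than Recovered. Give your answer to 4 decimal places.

0.4960

Let h(s) be the probability of absorption at Healthy starting from transient state s. Then h(Healthy) = 1 and h(Recovered) = 0. By first-step analysis:
h(Mild) = 0.15·1 + 0.35·0 + 0.1·h(Mild) + 0.4·h(Critical)
h(Critical) = 0.3·1 + 0.25·0 + 0.25·h(Mild) + 0.2·h(Critical)
Solving: h(Mild) = 0.3871, h(Critical) = 0.4960.
Starting from Critical, the probability is 0.4960.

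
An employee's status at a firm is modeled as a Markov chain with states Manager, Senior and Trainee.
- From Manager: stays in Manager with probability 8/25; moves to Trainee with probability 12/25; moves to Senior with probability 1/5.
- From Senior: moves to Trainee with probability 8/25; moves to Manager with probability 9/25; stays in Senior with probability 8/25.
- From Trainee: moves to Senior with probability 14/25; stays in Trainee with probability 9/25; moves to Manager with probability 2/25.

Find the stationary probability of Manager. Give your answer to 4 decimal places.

Let the stationary distribution be π with π = πP and π_1 + π_2 + π_3 = 1.
π_1 = 0.32·π_1 + 0.36·π_2 + 0.08·π_3
π_2 = 0.2·π_1 + 0.32·π_2 + 0.56·π_3
Solving with the normalization constraint gives π = (0.2454, 0.3804, 0.3742).
So the stationary probability of Manager is 0.2454.

0.2454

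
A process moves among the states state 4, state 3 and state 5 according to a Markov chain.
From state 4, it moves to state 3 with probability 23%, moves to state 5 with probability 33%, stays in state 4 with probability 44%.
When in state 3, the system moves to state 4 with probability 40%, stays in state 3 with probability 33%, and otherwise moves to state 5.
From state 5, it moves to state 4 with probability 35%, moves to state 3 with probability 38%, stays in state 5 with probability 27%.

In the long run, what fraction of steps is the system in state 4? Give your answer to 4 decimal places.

0.4013

Let the stationary distribution be π with π = πP and π_1 + π_2 + π_3 = 1.
π_1 = 0.44·π_1 + 0.4·π_2 + 0.35·π_3
π_2 = 0.23·π_1 + 0.33·π_2 + 0.38·π_3
Solving with the normalization constraint gives π = (0.4013, 0.3046, 0.2941).
So the stationary probability of state 4 is 0.4013.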